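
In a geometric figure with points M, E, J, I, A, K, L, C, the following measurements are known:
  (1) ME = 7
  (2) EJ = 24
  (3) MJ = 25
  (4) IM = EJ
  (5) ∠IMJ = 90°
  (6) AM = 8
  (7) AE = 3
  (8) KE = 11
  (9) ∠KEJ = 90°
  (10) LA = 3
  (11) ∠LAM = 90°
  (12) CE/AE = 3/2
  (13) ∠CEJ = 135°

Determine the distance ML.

Step 1: By the law of cosines on triangle MAL: ML² = 8² + 3² − 2·8·3·cos(90°) = 73, so ML = √73.

Therefore, the length of ML = √73.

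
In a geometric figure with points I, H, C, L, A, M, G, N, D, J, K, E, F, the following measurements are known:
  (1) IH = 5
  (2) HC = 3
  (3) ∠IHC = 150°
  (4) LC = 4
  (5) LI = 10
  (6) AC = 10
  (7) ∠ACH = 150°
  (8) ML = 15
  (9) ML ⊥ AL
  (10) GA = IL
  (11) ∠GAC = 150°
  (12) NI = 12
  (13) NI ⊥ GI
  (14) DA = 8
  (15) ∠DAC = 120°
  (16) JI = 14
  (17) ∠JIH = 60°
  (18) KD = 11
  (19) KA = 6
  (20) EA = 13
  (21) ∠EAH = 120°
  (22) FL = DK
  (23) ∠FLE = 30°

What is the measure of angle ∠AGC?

From the given relations: GA = IL = 10.
Step 1: By the law of cosines on triangle GAC: GC² = 10² + 10² − 2·10·10·cos(150°) = 373.21, so GC ≈ 19.32.
Step 2: By the inverse law of cosines on triangle AGC: cos(∠AGC) = (10² + 19.32² − 10²) / (2·10·19.32) = 373.21/386.37 = 0.9659, so ∠AGC = 15°.

Therefore, the measure of angle ∠AGC = 15°.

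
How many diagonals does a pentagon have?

The number of diagonals in an n-gon is n(n - 3)/2.
For n = 5: 5(5 - 3)/2 = 5 × 2 / 2 = 5.

5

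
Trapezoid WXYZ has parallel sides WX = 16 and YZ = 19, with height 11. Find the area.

Area = (16 + 19) * 11 / 2 = 385 / 2 = 385/2

385/2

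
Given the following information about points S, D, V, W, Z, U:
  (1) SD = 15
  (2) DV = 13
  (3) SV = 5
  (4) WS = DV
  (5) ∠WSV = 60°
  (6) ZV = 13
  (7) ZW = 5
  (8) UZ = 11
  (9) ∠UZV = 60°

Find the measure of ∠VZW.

From the given relations: WS = DV = 13.
Step 1: By the law of cosines on triangle VSW: VW² = 5² + 13² − 2·5·13·cos(60°) = 129, so VW = √129.
Step 2: By the inverse law of cosines on triangle VZW: cos(∠VZW) = (13² + 5² − √129²) / (2·13·5) = 65/130 = 0.5, so ∠VZW = 60°.

Therefore, the measure of angle ∠VZW = 60°.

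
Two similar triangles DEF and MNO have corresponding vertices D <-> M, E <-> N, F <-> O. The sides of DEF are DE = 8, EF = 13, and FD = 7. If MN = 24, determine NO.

Similar triangles have proportional sides. Setting up the proportion:
MN / DE = NO / EF
24 / 8 = NO / 13
NO = 13 * 24 / 8 = 39.

39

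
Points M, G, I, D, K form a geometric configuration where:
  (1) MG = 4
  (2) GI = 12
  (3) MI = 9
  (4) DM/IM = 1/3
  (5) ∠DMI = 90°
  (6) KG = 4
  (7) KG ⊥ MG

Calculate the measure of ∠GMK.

Step 1: By the law of cosines on triangle MGK: MK² = 4² + 4² − 2·4·4·cos(90°) = 32, so MK = 4·√2.
Step 2: By the inverse law of cosines on triangle GMK: cos(∠GMK) = (4² + (4·√2)² − 4²) / (2·4·4·√2) = 32/45.25 = 0.7071, so ∠GMK = 45°.

Therefore, the measure of angle ∠GMK = 45°.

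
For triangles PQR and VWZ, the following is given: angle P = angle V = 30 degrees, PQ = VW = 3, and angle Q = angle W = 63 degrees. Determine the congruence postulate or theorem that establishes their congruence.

Consider the given information: angle P = angle V = 30 degrees, PQ = VW = 3, and angle Q = angle W = 63 degrees
This is not SSS or HL: SSS requires all three pairs of sides, but we don't have that. HL only applies to right triangles with matching hypotenuse and leg.
The correct criterion is ASA. Two pairs of corresponding angles and the included side are equal (Angle-Side-Angle).

ASA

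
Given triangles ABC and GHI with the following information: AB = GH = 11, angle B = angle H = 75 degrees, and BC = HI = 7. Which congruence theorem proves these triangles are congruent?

The given information matches SAS: Two pairs of corresponding sides and the included angle are equal (Side-Angle-Side).

SAS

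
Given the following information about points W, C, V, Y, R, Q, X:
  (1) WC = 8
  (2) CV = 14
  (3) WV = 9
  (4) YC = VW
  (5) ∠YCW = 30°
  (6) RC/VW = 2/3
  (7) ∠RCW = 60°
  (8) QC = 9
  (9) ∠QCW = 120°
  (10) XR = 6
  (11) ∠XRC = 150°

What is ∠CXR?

From the given relations: RC = 2/3·VW = 2/3·9 = 6.
Step 1: By the law of cosines on triangle XRC: XC² = 6² + 6² − 2·6·6·cos(150°) = 134.35, so XC ≈ 11.59.
Step 2: By the inverse law of cosines on triangle CXR: cos(∠CXR) = (11.59² + 6² − 6²) / (2·11.59·6) = 134.35/139.09 = 0.9659, so ∠CXR = 15°.

Therefore, the measure of angle ∠CXR = 15°.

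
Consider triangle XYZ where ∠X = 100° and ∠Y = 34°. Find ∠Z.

angle Z = 180 - 100 - 34 = 46 degrees.

46 degrees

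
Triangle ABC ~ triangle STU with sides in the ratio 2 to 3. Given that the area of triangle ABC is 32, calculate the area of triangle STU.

The ratio of areas of similar triangles = (side ratio)^2.
Side ratio = 2:3, so area ratio = 4:9.
Area of STU / Area of ABC = 9/4
Area of STU = 32 * 9/4 = 72

72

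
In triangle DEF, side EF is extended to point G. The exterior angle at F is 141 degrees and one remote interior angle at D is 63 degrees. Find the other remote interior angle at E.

The exterior angle theorem states that an exterior angle equals the sum of the two non-adjacent interior angles.
So 141 = 63 + angle E, which gives angle E = 141 - 63 = 78 degrees.

78 degrees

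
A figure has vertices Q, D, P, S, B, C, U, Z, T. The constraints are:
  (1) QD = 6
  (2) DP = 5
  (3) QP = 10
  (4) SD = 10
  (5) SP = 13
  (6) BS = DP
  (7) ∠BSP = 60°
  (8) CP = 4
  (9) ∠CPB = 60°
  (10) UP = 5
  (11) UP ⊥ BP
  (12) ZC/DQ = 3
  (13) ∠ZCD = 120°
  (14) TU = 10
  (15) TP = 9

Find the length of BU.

From the given relations: BS = DP = 5.
Step 1: By the law of cosines on triangle BSP: BP² = 5² + 13² − 2·5·13·cos(60°) = 129, so BP = √129.
Step 2: By the law of cosines on triangle BPU: BU² = √129² + 5² − 2·√129·5·cos(90°) = 154, so BU = √154.

Therefore, the length of BU = √154.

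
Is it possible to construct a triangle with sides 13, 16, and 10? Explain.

Sort the sides: 10, 13, 16.
It suffices to check that the sum of the two smallest exceeds the largest:
10 + 13 = 23 > 16. ✓
Yes, a valid triangle can be formed.

Yes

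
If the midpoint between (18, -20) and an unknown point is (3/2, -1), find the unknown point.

Using the midpoint formula: M = ((x1 + x2)/2, (y1 + y2)/2)
We know M = (3/2, -1) and A = (18, -20)
For x: 3/2 = (18 + x2)/2, so x2 = 2*3/2 - 18 = -15
For y: -1 = (-20 + y2)/2, so y2 = 2*-1 - -20 = 18
B = (-15, 18)

(-15, 18)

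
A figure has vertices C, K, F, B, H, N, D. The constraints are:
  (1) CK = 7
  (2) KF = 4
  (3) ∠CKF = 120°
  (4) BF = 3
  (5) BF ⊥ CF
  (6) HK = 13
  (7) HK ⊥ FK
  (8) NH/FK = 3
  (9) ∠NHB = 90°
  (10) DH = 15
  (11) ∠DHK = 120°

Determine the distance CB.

Step 1: By the law of cosines on triangle FKC: FC² = 4² + 7² − 2·4·7·cos(120°) = 93, so FC = √93.
Step 2: By the law of cosines on triangle CFB: CB² = √93² + 3² − 2·√93·3·cos(90°) = 102, so CB = √102.

Therefore, the length of CB = √102.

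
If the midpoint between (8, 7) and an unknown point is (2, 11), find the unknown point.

Using the midpoint formula: M = ((x1 + x2)/2, (y1 + y2)/2)
We know M = (2, 11) and Q = (8, 7)
For x: 2 = (8 + x2)/2, so x2 = 2*2 - 8 = -4
For y: 11 = (7 + y2)/2, so y2 = 2*11 - 7 = 15
R = (-4, 15)

(-4, 15)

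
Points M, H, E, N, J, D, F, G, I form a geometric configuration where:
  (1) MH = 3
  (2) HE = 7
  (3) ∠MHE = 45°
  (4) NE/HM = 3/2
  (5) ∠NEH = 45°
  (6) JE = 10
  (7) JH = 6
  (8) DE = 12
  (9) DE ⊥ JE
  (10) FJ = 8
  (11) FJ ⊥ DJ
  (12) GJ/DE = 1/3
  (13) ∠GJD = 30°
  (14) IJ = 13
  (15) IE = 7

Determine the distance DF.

Step 1: By the law of cosines on triangle JED: JD² = 10² + 12² − 2·10·12·cos(90°) = 244, so JD = 2·√61.
Step 2: By the law of cosines on triangle DJF: DF² = (2·√61)² + 8² − 2·2·√61·8·cos(90°) = 308, so DF = 2·√77.

Therefore, the length of DF = 2·√77.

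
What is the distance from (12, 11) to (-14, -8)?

d = sqrt((-26)^2 + (-19)^2) = sqrt(1037)

sqrt(1037)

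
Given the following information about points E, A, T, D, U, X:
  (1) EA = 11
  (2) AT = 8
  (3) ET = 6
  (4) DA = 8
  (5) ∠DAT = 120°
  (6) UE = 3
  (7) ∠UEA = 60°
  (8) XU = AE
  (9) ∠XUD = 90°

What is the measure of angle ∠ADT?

Step 1: By the law of cosines on triangle DAT: DT² = 8² + 8² − 2·8·8·cos(120°) = 192, so DT = 8·√3.
Step 2: By the inverse law of cosines on triangle ADT: cos(∠ADT) = (8² + (8·√3)² − 8²) / (2·8·8·√3) = 192/221.7 = 0.866, so ∠ADT = 30°.

Therefore, the measure of angle ∠ADT = 30°.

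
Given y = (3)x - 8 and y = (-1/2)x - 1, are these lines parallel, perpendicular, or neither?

Slope of line 1: m1 = 3
Slope of line 2: m2 = -1/2
For parallel lines we need equal slopes: 3 != -1/2.
For perpendicular lines we need m1*m2 = -1: (3)(-1/2) = -3/2 != -1.
Since neither condition holds, the lines are neither parallel nor perpendicular.

Neither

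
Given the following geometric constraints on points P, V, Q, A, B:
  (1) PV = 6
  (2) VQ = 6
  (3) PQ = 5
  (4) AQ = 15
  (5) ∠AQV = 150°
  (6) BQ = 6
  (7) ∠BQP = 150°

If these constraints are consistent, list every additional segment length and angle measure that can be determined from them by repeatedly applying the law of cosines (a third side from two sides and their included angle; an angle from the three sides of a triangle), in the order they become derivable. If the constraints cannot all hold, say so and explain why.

The constraints are consistent. Derivable facts, in order:
After 1 step:
- PB ≈ 10.63
- VA ≈ 20.42
- ∠PQV = 65.38°
- ∠PVQ = 49.25°
- ∠QPV = 65.38°
After 2 steps:
- ∠AVQ = 21.55°
- ∠BPQ = 16.4°
- ∠PBQ = 13.6°
- ∠QAV = 8.45°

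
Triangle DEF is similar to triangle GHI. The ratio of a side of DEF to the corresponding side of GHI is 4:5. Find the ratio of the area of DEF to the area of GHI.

Area ratio = (side ratio)^2 = (4/5)^2 = 16:25.

16:25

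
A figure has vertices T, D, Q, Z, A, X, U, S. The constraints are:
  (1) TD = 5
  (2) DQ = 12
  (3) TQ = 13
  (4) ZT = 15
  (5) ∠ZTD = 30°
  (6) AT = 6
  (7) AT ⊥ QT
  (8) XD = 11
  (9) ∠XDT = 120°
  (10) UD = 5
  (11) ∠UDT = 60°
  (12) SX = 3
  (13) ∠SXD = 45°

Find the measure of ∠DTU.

Step 1: By the law of cosines on triangle TDU: TU² = 5² + 5² − 2·5·5·cos(60°) = 25, so TU = 5.
Step 2: By the inverse law of cosines on triangle DTU: cos(∠DTU) = (5² + 5² − 5²) / (2·5·5) = 25/50 = 0.5, so ∠DTU = 60°.

Therefore, the measure of angle ∠DTU = 60°.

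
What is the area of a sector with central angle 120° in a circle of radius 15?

The full circle has area πr² = π(15)² = 225*pi.
The sector covers 120° out of 360°, a fraction of 1/3.
Sector area = 225*pi × 1/3 = 75*pi.

75*pi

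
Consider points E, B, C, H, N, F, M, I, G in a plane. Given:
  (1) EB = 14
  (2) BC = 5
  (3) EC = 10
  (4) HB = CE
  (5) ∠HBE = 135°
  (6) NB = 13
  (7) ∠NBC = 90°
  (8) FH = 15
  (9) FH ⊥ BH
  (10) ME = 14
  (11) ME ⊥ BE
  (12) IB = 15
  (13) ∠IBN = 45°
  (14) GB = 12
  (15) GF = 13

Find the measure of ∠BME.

Step 1: By the law of cosines on triangle MEB: MB² = 14² + 14² − 2·14·14·cos(90°) = 392, so MB = 14·√2.
Step 2: By the inverse law of cosines on triangle BME: cos(∠BME) = ((14·√2)² + 14² − 14²) / (2·14·√2·14) = 392/554.37 = 0.7071, so ∠BME = 45°.

Therefore, the measure of angle ∠BME = 45°.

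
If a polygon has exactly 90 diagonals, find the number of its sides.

Using d = n(n - 3)/2, we solve 90 = n(n - 3)/2.
So n(n - 3) = 180.
Testing n = 15: 15 * 12 = 180 = 180. Correct.
The polygon has 15 sides.

15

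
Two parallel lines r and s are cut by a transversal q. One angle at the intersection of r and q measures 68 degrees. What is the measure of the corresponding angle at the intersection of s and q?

Corresponding angles are equal: 68 degrees.

68 degrees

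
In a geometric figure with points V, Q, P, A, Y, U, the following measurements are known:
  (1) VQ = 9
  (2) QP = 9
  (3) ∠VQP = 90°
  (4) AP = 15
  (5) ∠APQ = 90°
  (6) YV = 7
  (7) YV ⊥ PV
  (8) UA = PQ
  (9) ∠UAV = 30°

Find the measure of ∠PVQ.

Step 1: By the law of cosines on triangle VQP: VP² = 9² + 9² − 2·9·9·cos(90°) = 162, so VP = 9·√2.
Step 2: By the inverse law of cosines on triangle PVQ: cos(∠PVQ) = ((9·√2)² + 9² − 9²) / (2·9·√2·9) = 162/229.1 = 0.7071, so ∠PVQ = 45°.

Therefore, the measure of angle ∠PVQ = 45°.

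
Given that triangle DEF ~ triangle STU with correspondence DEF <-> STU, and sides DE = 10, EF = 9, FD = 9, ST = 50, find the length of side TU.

Since the triangles are similar, the ratio of corresponding sides is constant.
Scale factor k = ST / DE = 50 / 10 = 5
TU = k * EF = 5 * 9 = 45

45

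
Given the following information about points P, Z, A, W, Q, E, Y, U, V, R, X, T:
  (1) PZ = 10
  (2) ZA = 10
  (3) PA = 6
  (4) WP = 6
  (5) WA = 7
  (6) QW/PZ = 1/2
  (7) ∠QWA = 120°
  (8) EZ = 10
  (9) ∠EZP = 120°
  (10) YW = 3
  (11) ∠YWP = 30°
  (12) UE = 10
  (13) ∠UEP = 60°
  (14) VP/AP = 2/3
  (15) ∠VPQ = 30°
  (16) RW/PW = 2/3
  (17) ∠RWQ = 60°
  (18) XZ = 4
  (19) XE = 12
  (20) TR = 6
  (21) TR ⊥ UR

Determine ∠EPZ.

Step 1: By the law of cosines on triangle PZE: PE² = 10² + 10² − 2·10·10·cos(120°) = 300, so PE = 10·√3.
Step 2: By the inverse law of cosines on triangle EPZ: cos(∠EPZ) = ((10·√3)² + 10² − 10²) / (2·10·√3·10) = 300/346.41 = 0.866, so ∠EPZ = 30°.

Therefore, the measure of angle ∠EPZ = 30°.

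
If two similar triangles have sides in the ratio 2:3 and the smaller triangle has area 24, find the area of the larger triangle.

Area ratio = (2/3)^2 = 4/9. Area of the larger triangle = 24 * 9/4 = 54.

54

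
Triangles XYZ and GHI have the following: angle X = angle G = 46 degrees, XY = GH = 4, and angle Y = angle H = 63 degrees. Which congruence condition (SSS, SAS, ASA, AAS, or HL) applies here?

The given information provides:
angle X = angle G = 46 degrees, XY = GH = 4, and angle Y = angle H = 63 degrees
This matches the ASA congruence theorem.
Two pairs of corresponding angles and the included side are equal (Angle-Side-Angle).

ASA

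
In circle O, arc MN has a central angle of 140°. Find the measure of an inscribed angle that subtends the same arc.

Inscribed angle = 140° / 2 = 70° (inscribed angle theorem).

70°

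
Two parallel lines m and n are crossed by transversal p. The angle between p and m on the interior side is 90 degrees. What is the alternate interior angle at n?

Alternate interior angles are equal: 90 degrees.

90 degrees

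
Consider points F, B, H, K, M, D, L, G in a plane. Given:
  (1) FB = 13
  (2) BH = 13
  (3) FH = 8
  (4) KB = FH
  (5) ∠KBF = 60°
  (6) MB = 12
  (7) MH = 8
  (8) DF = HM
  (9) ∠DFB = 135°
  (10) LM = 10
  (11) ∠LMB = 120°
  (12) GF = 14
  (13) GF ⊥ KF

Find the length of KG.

From the given relations: KB = FH = 8.
Step 1: By the law of cosines on triangle FBK: FK² = 13² + 8² − 2·13·8·cos(60°) = 129, so FK = √129.
Step 2: By the law of cosines on triangle KFG: KG² = √129² + 14² − 2·√129·14·cos(90°) = 325, so KG = 5·√13.

Therefore, the length of KG = 5·√13.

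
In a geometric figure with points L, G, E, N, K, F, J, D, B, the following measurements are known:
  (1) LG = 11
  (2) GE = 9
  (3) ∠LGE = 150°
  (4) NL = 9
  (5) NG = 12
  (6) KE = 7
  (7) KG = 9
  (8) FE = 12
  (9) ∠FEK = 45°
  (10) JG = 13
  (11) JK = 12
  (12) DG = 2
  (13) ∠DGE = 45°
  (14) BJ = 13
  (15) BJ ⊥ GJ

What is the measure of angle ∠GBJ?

Step 1: By the law of cosines on triangle BJG: BG² = 13² + 13² − 2·13·13·cos(90°) = 338, so BG = 13·√2.
Step 2: By the inverse law of cosines on triangle GBJ: cos(∠GBJ) = ((13·√2)² + 13² − 13²) / (2·13·√2·13) = 338/478 = 0.7071, so ∠GBJ = 45°.

Therefore, the measure of angle ∠GBJ = 45°.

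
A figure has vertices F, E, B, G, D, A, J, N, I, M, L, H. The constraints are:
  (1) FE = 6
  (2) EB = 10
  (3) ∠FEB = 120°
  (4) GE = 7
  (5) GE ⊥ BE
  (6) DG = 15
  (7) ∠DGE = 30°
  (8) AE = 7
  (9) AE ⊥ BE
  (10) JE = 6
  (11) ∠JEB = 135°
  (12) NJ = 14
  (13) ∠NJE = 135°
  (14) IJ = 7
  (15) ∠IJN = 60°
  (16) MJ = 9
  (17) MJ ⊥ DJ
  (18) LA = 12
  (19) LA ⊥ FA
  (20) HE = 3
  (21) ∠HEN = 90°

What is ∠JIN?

Step 1: By the law of cosines on triangle IJN: IN² = 7² + 14² − 2·7·14·cos(60°) = 147, so IN = 7·√3.
Step 2: By the inverse law of cosines on triangle JIN: cos(∠JIN) = (7² + (7·√3)² − 14²) / (2·7·7·√3) = 0/169.74 = 0, so ∠JIN = 90°.

Therefore, the measure of angle ∠JIN = 90°.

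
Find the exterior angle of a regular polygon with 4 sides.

Each exterior angle of a regular n-gon is 360 / n.
For n = 4: 360 / 4 = 90 degrees.

90 degrees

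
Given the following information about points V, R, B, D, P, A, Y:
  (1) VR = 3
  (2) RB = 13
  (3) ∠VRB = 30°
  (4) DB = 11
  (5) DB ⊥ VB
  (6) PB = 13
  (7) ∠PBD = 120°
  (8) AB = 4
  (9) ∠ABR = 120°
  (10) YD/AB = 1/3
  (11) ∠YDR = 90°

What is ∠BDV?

Step 1: By the law of cosines on triangle BRV: BV² = 13² + 3² − 2·13·3·cos(30°) = 110.45, so BV ≈ 10.51.
Step 2: By the law of cosines on triangle DBV: DV² = 11² + 10.51² − 2·11·10.51·cos(90°) = 231.45, so DV ≈ 15.21.
Step 3: By the inverse law of cosines on triangle BDV: cos(∠BDV) = (11² + 15.21² − 10.51²) / (2·11·15.21) = 242/334.7 = 0.723, so ∠BDV = 43.69°.

Therefore, the measure of angle ∠BDV = 43.69°.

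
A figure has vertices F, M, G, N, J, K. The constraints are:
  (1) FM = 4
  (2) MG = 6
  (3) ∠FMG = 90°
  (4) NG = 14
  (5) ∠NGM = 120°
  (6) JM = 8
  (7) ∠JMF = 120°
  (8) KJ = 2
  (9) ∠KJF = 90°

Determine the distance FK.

Step 1: By the law of cosines on triangle JMF: JF² = 8² + 4² − 2·8·4·cos(120°) = 112, so JF = 4·√7.
Step 2: By the law of cosines on triangle FJK: FK² = (4·√7)² + 2² − 2·4·√7·2·cos(90°) = 116, so FK = 2·√29.

Therefore, the length of FK = 2·√29.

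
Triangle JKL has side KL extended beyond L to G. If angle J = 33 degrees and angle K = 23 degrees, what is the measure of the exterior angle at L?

By the exterior angle theorem, an exterior angle of a triangle equals the sum of the two remote interior angles.
Exterior angle = angle J + angle K
Exterior angle = 33 + 23 = 56 degrees

56 degrees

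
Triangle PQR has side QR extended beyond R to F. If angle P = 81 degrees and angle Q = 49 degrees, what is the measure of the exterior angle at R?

The interior angle at R is 180 - 81 - 49 = 50 degrees.
The exterior angle and interior angle at R are supplementary:
Exterior angle = 180 - 50 = 130 degrees.

130 degrees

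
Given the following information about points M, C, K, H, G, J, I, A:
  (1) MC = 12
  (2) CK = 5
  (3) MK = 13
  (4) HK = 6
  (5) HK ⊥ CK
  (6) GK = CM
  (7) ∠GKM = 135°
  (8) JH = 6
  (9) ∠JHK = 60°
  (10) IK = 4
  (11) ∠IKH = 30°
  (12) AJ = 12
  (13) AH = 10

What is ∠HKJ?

Step 1: By the law of cosines on triangle KHJ: KJ² = 6² + 6² − 2·6·6·cos(60°) = 36, so KJ = 6.
Step 2: By the inverse law of cosines on triangle HKJ: cos(∠HKJ) = (6² + 6² − 6²) / (2·6·6) = 36/72 = 0.5, so ∠HKJ = 60°.

Therefore, the measure of angle ∠HKJ = 60°.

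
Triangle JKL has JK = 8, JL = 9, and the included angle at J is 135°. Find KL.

When two sides and the included angle are known, the law of cosines gives the third side.
c^2 = a^2 + b^2 - 2ab cos(C) generalizes the Pythagorean theorem to non-right triangles.
Here: KL^2 = 64 + 81 - 144*(-sqrt(2)/2) = 72*sqrt(2) + 145
KL = sqrt(72*sqrt(2) + 145)

sqrt(72*sqrt(2) + 145)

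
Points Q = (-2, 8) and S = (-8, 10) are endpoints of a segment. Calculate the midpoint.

The midpoint is the average of the coordinates:
x: (-2 + -8)/2 = -5
y: (8 + 10)/2 = 9
Midpoint = (-5, 9)

(-5, 9)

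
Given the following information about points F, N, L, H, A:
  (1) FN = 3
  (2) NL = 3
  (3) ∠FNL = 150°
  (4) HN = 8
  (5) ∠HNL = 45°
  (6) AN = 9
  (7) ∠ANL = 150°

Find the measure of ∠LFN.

Step 1: By the law of cosines on triangle FNL: FL² = 3² + 3² − 2·3·3·cos(150°) = 33.59, so FL ≈ 5.8.
Step 2: By the inverse law of cosines on triangle LFN: cos(∠LFN) = (5.8² + 3² − 3²) / (2·5.8·3) = 33.59/34.77 = 0.9659, so ∠LFN = 15°.

Therefore, the measure of angle ∠LFN = 15°.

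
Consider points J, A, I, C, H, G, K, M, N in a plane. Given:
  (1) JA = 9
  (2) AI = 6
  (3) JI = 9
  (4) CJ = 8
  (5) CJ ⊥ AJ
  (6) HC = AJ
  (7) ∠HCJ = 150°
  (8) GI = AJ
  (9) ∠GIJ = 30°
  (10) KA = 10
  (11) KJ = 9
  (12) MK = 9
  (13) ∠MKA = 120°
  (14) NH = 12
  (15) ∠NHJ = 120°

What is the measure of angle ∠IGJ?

From the given relations: GI = AJ = 9.
Step 1: By the law of cosines on triangle GIJ: GJ² = 9² + 9² − 2·9·9·cos(30°) = 21.7, so GJ ≈ 4.66.
Step 2: By the inverse law of cosines on triangle IGJ: cos(∠IGJ) = (9² + 4.66² − 9²) / (2·9·4.66) = 21.7/83.86 = 0.2588, so ∠IGJ = 75°.

Therefore, the measure of angle ∠IGJ = 75°.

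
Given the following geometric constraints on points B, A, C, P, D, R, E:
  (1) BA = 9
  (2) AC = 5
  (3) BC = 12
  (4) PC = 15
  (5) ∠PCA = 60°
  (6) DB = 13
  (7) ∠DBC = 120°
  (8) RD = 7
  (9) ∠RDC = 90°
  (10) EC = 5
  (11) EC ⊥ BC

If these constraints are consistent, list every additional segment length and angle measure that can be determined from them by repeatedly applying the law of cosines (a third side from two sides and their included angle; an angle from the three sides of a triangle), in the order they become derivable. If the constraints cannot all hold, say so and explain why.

The constraints are consistent. Derivable facts, in order:
After 1 step:
- AP = 5·√7
- BE = 13
- CD ≈ 21.66
- ∠ABC = 22.19°
- ∠ACB = 42.83°
- ∠BAC = 114.97°
After 2 steps:
- CR ≈ 22.76
- ∠APC = 19.11°
- ∠BCD = 31.32°
- ∠BDC = 28.68°
- ∠BEC = 67.38°
- ∠CAP = 100.89°
- ∠CBE = 22.62°
After 3 steps:
- ∠CRD = 72.09°
- ∠DCR = 17.91°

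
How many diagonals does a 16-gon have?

The number of diagonals in an n-gon is n(n - 3)/2.
For n = 16: 16(16 - 3)/2 = 16 × 13 / 2 = 104.

104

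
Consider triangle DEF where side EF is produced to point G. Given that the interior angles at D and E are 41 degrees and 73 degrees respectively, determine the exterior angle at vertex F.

Exterior angle = 41 + 73 = 114 degrees (exterior angle theorem).

114 degrees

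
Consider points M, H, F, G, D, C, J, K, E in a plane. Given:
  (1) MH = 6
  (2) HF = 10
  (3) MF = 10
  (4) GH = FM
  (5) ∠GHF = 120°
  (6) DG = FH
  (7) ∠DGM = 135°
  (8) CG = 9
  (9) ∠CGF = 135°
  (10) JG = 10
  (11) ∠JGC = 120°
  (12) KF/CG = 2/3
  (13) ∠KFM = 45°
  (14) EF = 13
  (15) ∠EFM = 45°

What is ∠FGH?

From the given relations: GH = FM = 10.
Step 1: By the law of cosines on triangle GHF: GF² = 10² + 10² − 2·10·10·cos(120°) = 300, so GF = 10·√3.
Step 2: By the inverse law of cosines on triangle FGH: cos(∠FGH) = ((10·√3)² + 10² − 10²) / (2·10·√3·10) = 300/346.41 = 0.866, so ∠FGH = 30°.

Therefore, the measure of angle ∠FGH = 30°.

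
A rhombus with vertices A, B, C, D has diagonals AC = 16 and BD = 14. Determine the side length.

The diagonals of a rhombus bisect each other at right angles.
Half-diagonals: 16/2 = 8 and 14/2 = 7
side = sqrt(8^2 + 7^2)
side = sqrt(64 + 49)
side = sqrt(113)

sqrt(113)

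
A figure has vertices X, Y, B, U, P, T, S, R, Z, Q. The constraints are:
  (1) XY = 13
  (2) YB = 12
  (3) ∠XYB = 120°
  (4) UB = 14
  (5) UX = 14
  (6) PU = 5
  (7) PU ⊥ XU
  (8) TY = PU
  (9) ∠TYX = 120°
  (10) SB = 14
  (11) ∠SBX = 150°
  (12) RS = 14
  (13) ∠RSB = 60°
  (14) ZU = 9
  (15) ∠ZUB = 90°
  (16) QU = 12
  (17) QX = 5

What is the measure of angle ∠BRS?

Step 1: By the law of cosines on triangle RSB: RB² = 14² + 14² − 2·14·14·cos(60°) = 196, so RB = 14.
Step 2: By the inverse law of cosines on triangle BRS: cos(∠BRS) = (14² + 14² − 14²) / (2·14·14) = 196/392 = 0.5, so ∠BRS = 60°.

Therefore, the measure of angle ∠BRS = 60°.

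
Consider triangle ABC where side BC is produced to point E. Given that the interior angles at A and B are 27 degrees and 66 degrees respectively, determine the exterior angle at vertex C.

The interior angle at C is 180 - 27 - 66 = 87 degrees.
The exterior angle and interior angle at C are supplementary:
Exterior angle = 180 - 87 = 93 degrees.

93 degrees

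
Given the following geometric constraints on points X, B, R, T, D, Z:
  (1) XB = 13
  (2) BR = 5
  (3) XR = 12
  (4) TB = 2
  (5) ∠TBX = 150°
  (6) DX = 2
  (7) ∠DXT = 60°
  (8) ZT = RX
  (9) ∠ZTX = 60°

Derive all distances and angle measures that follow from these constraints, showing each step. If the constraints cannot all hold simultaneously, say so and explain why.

The constraints are consistent.

From the given relations:
  ZT = RX = 12

Step 1: From XB = 13, BT = 2, and ∠XBT = 150°, by the law of cosines:
  XT² = XB² + BT² - 2·XB·BT·cos(150°) = 169 + 4 + 45.03 = 218
  XT ≈ 14.77

Step 2: From XB = 13, XR = 12, BR = 5, by the inverse law of cosines:
  cos(∠BXR) = (XB² + XR² - BR²) / (2·XB·XR)
  ∠BXR = 22.62°

Step 3: From BR = 5, BX = 13, RX = 12, by the inverse law of cosines:
  cos(∠RBX) = (BR² + BX² - RX²) / (2·BR·BX)
  ∠RBX = 67.38°

Step 4: From RB = 5, RX = 12, BX = 13, by the inverse law of cosines:
  cos(∠BRX) = (RB² + RX² - BX²) / (2·RB·RX)
  ∠BRX = 90°

Step 5: From XT = 14.77, TZ = 12, and ∠XTZ = 60°, by the law of cosines:
  XZ² = XT² + TZ² - 2·XT·TZ·cos(60°) = 218 + 144 - 177.2 = 184.8
  XZ ≈ 13.6

Step 6: From TX = 14.77, XD = 2, and ∠TXD = 60°, by the law of cosines:
  TD² = TX² + XD² - 2·TX·XD·cos(60°) = 218 + 4 - 29.53 = 192.5
  TD ≈ 13.87

Step 7: From XB = 13, XT = 14.77, BT = 2, by the inverse law of cosines:
  cos(∠BXT) = (XB² + XT² - BT²) / (2·XB·XT)
  ∠BXT = 3.88°

Step 8: From TB = 2, TX = 14.77, BX = 13, by the inverse law of cosines:
  cos(∠BTX) = (TB² + TX² - BX²) / (2·TB·TX)
  ∠BTX = 26.12°

Step 9: From XT = 14.77, XZ = 13.6, TZ = 12, by the inverse law of cosines:
  cos(∠TXZ) = (XT² + XZ² - TZ²) / (2·XT·XZ)
  ∠TXZ = 49.85°

Step 10: From TD = 13.87, TX = 14.77, DX = 2, by the inverse law of cosines:
  cos(∠DTX) = (TD² + TX² - DX²) / (2·TD·TX)
  ∠DTX = 7.17°

Step 11: From DT = 13.87, DX = 2, TX = 14.77, by the inverse law of cosines:
  cos(∠TDX) = (DT² + DX² - TX²) / (2·DT·DX)
  ∠TDX = 112.83°

Step 12: From ZT = 12, ZX = 13.6, TX = 14.77, by the inverse law of cosines:
  cos(∠TZX) = (ZT² + ZX² - TX²) / (2·ZT·ZX)
  ∠TZX = 70.15°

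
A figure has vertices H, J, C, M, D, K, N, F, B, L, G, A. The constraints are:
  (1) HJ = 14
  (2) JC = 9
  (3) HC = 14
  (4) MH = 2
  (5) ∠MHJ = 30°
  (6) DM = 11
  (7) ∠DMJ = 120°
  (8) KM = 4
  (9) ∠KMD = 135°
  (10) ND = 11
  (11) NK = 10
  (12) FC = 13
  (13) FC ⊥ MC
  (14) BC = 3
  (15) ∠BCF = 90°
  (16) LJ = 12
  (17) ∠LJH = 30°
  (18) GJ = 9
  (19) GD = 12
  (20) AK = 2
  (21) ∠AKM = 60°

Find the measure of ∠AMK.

Step 1: By the law of cosines on triangle MKA: MA² = 4² + 2² − 2·4·2·cos(60°) = 12, so MA = 2·√3.
Step 2: By the inverse law of cosines on triangle AMK: cos(∠AMK) = ((2·√3)² + 4² − 2²) / (2·2·√3·4) = 24/27.71 = 0.866, so ∠AMK = 30°.

Therefore, the measure of angle ∠AMK = 30°.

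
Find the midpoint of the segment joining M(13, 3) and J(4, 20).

M = ((x₁ + x₂)/2, (y₁ + y₂)/2)
= ((13 + 4)/2, (3 + 20)/2)
= (17/2, 23/2) = (17/2, 23/2)

(17/2, 23/2)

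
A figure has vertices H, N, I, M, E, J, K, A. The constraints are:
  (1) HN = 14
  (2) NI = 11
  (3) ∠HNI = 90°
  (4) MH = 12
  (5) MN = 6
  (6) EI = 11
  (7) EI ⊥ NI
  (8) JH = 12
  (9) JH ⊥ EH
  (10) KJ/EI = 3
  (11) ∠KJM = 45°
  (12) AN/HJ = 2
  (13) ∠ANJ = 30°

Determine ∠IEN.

Step 1: By the law of cosines on triangle EIN: EN² = 11² + 11² − 2·11·11·cos(90°) = 242, so EN = 11·√2.
Step 2: By the inverse law of cosines on triangle IEN: cos(∠IEN) = (11² + (11·√2)² − 11²) / (2·11·11·√2) = 242/342.24 = 0.7071, so ∠IEN = 45°.

Therefore, the measure of angle ∠IEN = 45°.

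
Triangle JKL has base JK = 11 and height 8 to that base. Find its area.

Area = (1/2)(11)(8) = 44

44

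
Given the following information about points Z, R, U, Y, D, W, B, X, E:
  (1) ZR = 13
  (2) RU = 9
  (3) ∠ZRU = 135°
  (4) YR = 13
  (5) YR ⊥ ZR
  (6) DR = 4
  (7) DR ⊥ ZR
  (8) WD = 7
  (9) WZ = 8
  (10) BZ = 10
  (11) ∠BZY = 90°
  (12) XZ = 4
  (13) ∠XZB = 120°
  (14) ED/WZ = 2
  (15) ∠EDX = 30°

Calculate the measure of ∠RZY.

Step 1: By the law of cosines on triangle ZRY: ZY² = 13² + 13² − 2·13·13·cos(90°) = 338, so ZY = 13·√2.
Step 2: By the inverse law of cosines on triangle RZY: cos(∠RZY) = (13² + (13·√2)² − 13²) / (2·13·13·√2) = 338/478 = 0.7071, so ∠RZY = 45°.

Therefore, the measure of angle ∠RZY = 45°.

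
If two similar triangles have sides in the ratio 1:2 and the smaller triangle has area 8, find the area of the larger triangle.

Area ratio = (1/2)^2 = 1/4. Area of the larger triangle = 8 * 4/1 = 32.

32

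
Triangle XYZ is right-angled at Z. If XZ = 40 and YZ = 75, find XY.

XY = sqrt(40^2 + 75^2) = sqrt(7225) = 85

85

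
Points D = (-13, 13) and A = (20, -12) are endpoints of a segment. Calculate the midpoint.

M = ((x₁ + x₂)/2, (y₁ + y₂)/2)
= ((-13 + 20)/2, (13 + -12)/2)
= (7/2, 1/2) = (7/2, 1/2)

(7/2, 1/2)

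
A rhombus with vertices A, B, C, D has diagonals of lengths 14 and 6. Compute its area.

The diagonals of a rhombus divide it into four right triangles.
Each triangle has legs 14/ 2 = 7 and 6/2 = 3, so each has area (1/2)*7*3 = 21/2.
Four such triangles give total area = (d1 * d2) / 2 = 42.

42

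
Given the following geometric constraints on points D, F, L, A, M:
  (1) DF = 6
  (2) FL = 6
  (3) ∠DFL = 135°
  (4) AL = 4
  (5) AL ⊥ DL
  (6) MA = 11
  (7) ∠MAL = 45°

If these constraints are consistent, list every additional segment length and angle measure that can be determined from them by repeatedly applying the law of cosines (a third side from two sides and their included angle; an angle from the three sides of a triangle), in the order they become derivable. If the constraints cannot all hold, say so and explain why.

The constraints are consistent. Derivable facts, in order:
After 1 step:
- DL ≈ 11.09
- LM ≈ 8.65
After 2 steps:
- DA ≈ 11.79
- ∠ALM = 115.91°
- ∠AML = 19.09°
- ∠DLF = 22.5°
- ∠FDL = 22.5°
After 3 steps:
- ∠ADL = 19.84°
- ∠DAL = 70.16°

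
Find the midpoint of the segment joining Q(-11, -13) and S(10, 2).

M = ((x₁ + x₂)/2, (y₁ + y₂)/2)
= ((-11 + 10)/2, (-13 + 2)/2)
= (-1/2, -11/2) = (-1/2, -11/2)

(-1/2, -11/2)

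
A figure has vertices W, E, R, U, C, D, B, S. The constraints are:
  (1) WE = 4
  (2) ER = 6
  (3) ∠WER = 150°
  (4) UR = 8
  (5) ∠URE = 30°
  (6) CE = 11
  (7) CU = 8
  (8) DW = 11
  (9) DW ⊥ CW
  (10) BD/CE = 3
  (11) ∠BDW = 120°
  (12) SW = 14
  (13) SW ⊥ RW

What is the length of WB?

From the given relations: BD = 3·CE = 3·11 = 33.
Step 1: By the law of cosines on triangle WDB: WB² = 11² + 33² − 2·11·33·cos(120°) = 1573, so WB = 11·√13.

Therefore, the length of WB = 11·√13.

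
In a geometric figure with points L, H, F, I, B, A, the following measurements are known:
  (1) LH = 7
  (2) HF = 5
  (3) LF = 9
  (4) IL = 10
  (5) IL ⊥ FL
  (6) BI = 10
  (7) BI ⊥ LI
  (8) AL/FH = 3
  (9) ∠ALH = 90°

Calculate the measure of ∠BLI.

Step 1: By the law of cosines on triangle LIB: LB² = 10² + 10² − 2·10·10·cos(90°) = 200, so LB = 10·√2.
Step 2: By the inverse law of cosines on triangle BLI: cos(∠BLI) = ((10·√2)² + 10² − 10²) / (2·10·√2·10) = 200/282.84 = 0.7071, so ∠BLI = 45°.

Therefore, the measure of angle ∠BLI = 45°.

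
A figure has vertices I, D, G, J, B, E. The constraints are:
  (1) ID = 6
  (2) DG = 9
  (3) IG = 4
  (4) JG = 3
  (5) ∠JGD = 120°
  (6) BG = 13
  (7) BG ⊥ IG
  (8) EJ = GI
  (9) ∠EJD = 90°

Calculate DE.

From the given relations: EJ = GI = 4.
Step 1: By the law of cosines on triangle JGD: JD² = 3² + 9² − 2·3·9·cos(120°) = 117, so JD = 3·√13.
Step 2: By the law of cosines on triangle DJE: DE² = (3·√13)² + 4² − 2·3·√13·4·cos(90°) = 133, so DE = √133.

Therefore, the length of DE = √133.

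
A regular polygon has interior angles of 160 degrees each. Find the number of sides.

Each interior angle of a regular n-gon is (n - 2) * 180 / n.
Setting this equal to 160:
(n - 2) * 180 / n = 160
Each exterior angle = 180 - 160 = 20 degrees.
Since exterior angles sum to 360: n = 360 / 20 = 18.

18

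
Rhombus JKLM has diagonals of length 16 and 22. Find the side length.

The diagonals of a rhombus bisect each other at right angles.
Half-diagonals: 16/2 = 8 and 22/2 = 11
side = sqrt(8^2 + 11^2)
side = sqrt(64 + 121)
side = sqrt(185)

sqrt(185)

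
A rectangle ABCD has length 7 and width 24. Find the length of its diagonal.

Using the Pythagorean theorem:
d² = 7² + 24² = 49 + 576 = 625
d = sqrt(625) = 25

25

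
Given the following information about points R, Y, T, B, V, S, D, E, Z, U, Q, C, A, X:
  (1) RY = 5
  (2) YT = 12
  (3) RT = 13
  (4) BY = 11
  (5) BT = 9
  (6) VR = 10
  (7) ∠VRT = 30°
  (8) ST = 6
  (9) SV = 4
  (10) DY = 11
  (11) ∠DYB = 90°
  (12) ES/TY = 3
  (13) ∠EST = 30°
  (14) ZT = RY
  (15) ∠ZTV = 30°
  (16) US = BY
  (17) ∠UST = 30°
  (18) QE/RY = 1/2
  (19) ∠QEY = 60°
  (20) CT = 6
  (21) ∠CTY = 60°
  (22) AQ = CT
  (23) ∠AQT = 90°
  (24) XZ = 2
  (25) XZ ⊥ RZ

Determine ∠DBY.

Step 1: By the law of cosines on triangle BYD: BD² = 11² + 11² − 2·11·11·cos(90°) = 242, so BD = 11·√2.
Step 2: By the inverse law of cosines on triangle DBY: cos(∠DBY) = ((11·√2)² + 11² − 11²) / (2·11·√2·11) = 242/342.24 = 0.7071, so ∠DBY = 45°.

Therefore, the measure of angle ∠DBY = 45°.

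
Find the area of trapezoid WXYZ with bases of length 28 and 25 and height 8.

A trapezoid's area equals the midsegment times the height.
The midsegment is (28 + 25) / 2 = 53/2.
Area = 53/2 * 8 = 212.

212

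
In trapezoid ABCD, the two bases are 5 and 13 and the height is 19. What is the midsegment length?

The midsegment of a trapezoid = (base1 + base2) / 2
midsegment = (5 + 13) / 2
midsegment = 18 / 2
midsegment = 9

9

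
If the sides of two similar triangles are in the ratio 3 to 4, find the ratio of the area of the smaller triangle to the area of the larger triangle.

The ratio of areas of similar triangles equals the square of the side ratio.
Side ratio = 3:4
Area ratio = (3/4)^2 = 9/16 = 9:16

9:16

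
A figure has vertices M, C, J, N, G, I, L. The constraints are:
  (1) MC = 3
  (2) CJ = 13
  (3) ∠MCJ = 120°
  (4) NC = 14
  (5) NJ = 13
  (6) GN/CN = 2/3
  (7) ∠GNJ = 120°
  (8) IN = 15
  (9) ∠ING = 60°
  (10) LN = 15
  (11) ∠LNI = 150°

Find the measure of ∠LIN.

Step 1: By the law of cosines on triangle INL: IL² = 15² + 15² − 2·15·15·cos(150°) = 839.71, so IL ≈ 28.98.
Step 2: By the inverse law of cosines on triangle LIN: cos(∠LIN) = (28.98² + 15² − 15²) / (2·28.98·15) = 839.71/869.33 = 0.9659, so ∠LIN = 15°.

Therefore, the measure of angle ∠LIN = 15°.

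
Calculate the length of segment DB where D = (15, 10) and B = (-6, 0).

d = sqrt((-6 - 15)^2 + (0 - 10)^2)
d = sqrt(-21^2 + -10^2)
d = sqrt(441 + 100)
d = sqrt(541)

sqrt(541)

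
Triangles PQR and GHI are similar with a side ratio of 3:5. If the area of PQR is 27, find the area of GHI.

Area ratio = (3/5)^2 = 9/25. Area of GHI = 27 * 25/9 = 75.

75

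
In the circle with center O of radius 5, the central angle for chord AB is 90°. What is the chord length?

Chord = 2(5) sin(45°) = 5*sqrt(2)

5*sqrt(2)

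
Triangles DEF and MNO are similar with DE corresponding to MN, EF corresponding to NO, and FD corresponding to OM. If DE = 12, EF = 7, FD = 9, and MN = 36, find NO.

k = 36/12 = 3. NO = 3 * 7 = 21.

21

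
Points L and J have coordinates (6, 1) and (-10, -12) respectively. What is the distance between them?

The horizontal distance is |-10 - 6| = 16 and the vertical distance is |-12 - 1| = 13.
By the Pythagorean theorem, d = sqrt(16^2 + 13^2) = sqrt(425) = 5*sqrt(17).

5*sqrt(17)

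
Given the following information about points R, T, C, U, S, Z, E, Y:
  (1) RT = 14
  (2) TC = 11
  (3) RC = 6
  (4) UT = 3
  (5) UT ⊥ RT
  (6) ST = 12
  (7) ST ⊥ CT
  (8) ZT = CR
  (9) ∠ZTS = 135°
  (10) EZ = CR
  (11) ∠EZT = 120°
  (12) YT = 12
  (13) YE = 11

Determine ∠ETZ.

From the given relations: ZT = CR = 6; EZ = CR = 6.
Step 1: By the law of cosines on triangle TZE: TE² = 6² + 6² − 2·6·6·cos(120°) = 108, so TE = 6·√3.
Step 2: By the inverse law of cosines on triangle ETZ: cos(∠ETZ) = ((6·√3)² + 6² − 6²) / (2·6·√3·6) = 108/124.71 = 0.866, so ∠ETZ = 30°.

Therefore, the measure of angle ∠ETZ = 30°.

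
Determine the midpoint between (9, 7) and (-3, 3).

The midpoint is the point halfway along the segment.
Move half the horizontal distance: 9 + (-3 - 9)/2 = 9 + -12/2 = 3
Move half the vertical distance: 7 + (3 - 7)/2 = 7 + -4/2 = 5
Midpoint = (3, 5)

(3, 5)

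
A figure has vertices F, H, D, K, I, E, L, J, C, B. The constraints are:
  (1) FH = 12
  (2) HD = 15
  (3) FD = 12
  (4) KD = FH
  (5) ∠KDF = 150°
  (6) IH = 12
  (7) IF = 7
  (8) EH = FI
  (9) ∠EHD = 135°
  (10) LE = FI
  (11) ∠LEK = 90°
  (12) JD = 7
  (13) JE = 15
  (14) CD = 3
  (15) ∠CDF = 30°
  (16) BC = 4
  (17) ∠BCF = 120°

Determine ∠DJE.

From the given relations: EH = FI = 7.
Step 1: By the law of cosines on triangle DHE: DE² = 15² + 7² − 2·15·7·cos(135°) = 422.49, so DE ≈ 20.55.
Step 2: By the inverse law of cosines on triangle DJE: cos(∠DJE) = (7² + 15² − 20.55²) / (2·7·15) = -148.49/210 = -0.7071, so ∠DJE = 135°.

Therefore, the measure of angle ∠DJE = 135°.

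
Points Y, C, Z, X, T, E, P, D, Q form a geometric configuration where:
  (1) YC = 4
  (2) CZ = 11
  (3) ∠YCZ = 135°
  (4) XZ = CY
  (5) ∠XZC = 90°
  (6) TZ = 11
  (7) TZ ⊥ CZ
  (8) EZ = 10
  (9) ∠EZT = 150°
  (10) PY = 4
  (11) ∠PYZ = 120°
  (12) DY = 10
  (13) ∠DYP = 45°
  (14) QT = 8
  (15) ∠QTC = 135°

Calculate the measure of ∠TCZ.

Step 1: By the law of cosines on triangle CZT: CT² = 11² + 11² − 2·11·11·cos(90°) = 242, so CT = 11·√2.
Step 2: By the inverse law of cosines on triangle TCZ: cos(∠TCZ) = ((11·√2)² + 11² − 11²) / (2·11·√2·11) = 242/342.24 = 0.7071, so ∠TCZ = 45°.

Therefore, the measure of angle ∠TCZ = 45°.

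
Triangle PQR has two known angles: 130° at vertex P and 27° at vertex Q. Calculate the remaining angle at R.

The interior angles sum to 180°: angle R = 180 - 130 - 27 = 23°.
The triangle is obtuse (angles 130°, 27°, 23°).

23 degrees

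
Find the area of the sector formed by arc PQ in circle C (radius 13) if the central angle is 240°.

Sector area = πr² × θ/360
= π × 13² × 2/3
= π × 169 × 2/3
= 338*pi/3

338*pi/3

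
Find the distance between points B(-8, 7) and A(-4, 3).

d = sqrt((4)^2 + (-4)^2) = sqrt(32) = 4*sqrt(2)

4*sqrt(2)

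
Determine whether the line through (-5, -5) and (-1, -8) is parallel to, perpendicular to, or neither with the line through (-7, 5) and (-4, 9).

Slope of line 1: m1 = (-8 - -5)/(-1 - -5) = -3/4 = -3/4
Slope of line 2: m2 = (9 - 5)/(-4 - -7) = 4/3 = 4/3
m1 * m2 = -1, so perpendicular.

Perpendicular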